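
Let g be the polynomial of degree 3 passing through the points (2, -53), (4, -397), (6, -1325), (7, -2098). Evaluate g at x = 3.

Write g(x) = ax^3 + bx^2 + cx + d. Substituting each data point gives a linear system:
  8a + 4b + 2c + d = -53
  64a + 16b + 4c + d = -397
  216a + 36b + 6c + d = -1325
  343a + 49b + 7c + d = -2098
Solving the system yields a = -6, b = -1, c = 2, d = -5.
So g(x) = -6x^3 - x^2 + 2x - 5.
Then g(3) = -170.

-170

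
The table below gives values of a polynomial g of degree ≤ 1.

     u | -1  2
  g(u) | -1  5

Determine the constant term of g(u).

Write g(u) = au + b. Substituting each data point gives a linear system:
  -a + b = -1
  2a + b = 5
Solving the system yields a = 2, b = 1.
So g(u) = 2u + 1.
The constant term is 1.

1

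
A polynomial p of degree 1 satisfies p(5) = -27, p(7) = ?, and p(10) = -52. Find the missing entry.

The 2 known points determine the degree-1 polynomial uniquely.
Write p(s) = as + b. Substituting each data point gives a linear system:
  5a + b = -27
  10a + b = -52
Solving the system yields a = -5, b = -2.
So p(s) = -5s - 2.
Then p(7) = -37.

-37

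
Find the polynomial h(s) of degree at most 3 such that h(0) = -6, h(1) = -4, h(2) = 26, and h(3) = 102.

h(s) = 3s^3 + 5s^2 - 6s - 6

Using the Lagrange interpolation formula with nodes 0, 1, 2, 3:
  L_0(s) = (s - 1)(s - 2)(s - 3) / -6
  L_1(s) = s(s - 2)(s - 3) / 2
  L_2(s) = s(s - 1)(s - 3) / -2
  L_3(s) = s(s - 1)(s - 2) / 6
Then h(s) = -6·L_0(s) - 4·L_1(s) + 26·L_2(s) + 102·L_3(s).
Expanding and collecting terms gives h(s) = 3s^3 + 5s^2 - 6s - 6.
Check: h(1) = -4. ✓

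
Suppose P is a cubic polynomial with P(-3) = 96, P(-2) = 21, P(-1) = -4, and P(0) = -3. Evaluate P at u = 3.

Write P(u) = au^3 + bu^2 + cu + d. Substituting each data point gives a linear system:
  -27a + 9b - 3c + d = 96
  -8a + 4b - 2c + d = 21
  -a + b - c + d = -4
  d = -3
Solving the system yields a = -4, b = 1, c = 6, d = -3.
So P(u) = -4u^3 + u^2 + 6u - 3.
Then P(3) = -84.

-84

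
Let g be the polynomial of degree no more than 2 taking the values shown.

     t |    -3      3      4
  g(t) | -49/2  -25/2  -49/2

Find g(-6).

Using the Lagrange interpolation formula with nodes -3, 3, 4:
  L_0(t) = (t - 3)(t - 4) / 42
  L_1(t) = (t + 3)(t - 4) / -6
  L_2(t) = (t + 3)(t - 3) / 7
Then g(t) = -49/2·L_0(t) - 25/2·L_1(t) - 49/2·L_2(t).
Expanding and collecting terms gives g(t) = -2t^2 + 2t - 1/2.
Evaluating at t = -6: g(-6) = -169/2.

-169/2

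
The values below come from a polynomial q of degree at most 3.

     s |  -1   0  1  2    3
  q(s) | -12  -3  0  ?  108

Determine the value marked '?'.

27

On equispaced nodes a degree-3 polynomial has vanishing fourth forward difference, so
  q(-1) - 4·q(0) + 6·q(1) - 4·q(2) + q(3) = 0.
Substituting the known values and solving for q(2):
  -4·q(2) = -108
  q(2) = 27.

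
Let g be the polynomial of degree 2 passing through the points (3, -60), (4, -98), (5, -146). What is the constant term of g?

Write g(u) = au^2 + bu + c. Substituting each data point gives a linear system:
  9a + 3b + c = -60
  16a + 4b + c = -98
  25a + 5b + c = -146
Solving the system yields a = -5, b = -3, c = -6.
So g(u) = -5u² - 3u - 6.
The constant term is -6.

-6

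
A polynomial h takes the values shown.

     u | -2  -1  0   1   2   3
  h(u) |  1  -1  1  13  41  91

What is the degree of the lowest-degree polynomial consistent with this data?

Forward differences of the values at u = -2, -1, 0, 1, 2, 3:
  h  : 1  -1  1  13  41  91
  Δ  : -2  2  12  28  50
  Δ^2: 4  10  16  22
  Δ^3: 6  6  6
  Δ^4: 0  0
  Δ^5: 0
The third differences are constant (6) and nonzero, while all higher differences vanish, so the minimal degree is 3.

3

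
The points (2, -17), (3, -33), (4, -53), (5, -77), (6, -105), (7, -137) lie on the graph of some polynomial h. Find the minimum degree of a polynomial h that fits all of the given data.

2

Forward differences of the values at u = 2, 3, 4, 5, 6, 7:
  h  : -17  -33  -53  -77  -105  -137
  Δ  : -16  -20  -24  -28  -32
  Δ^2: -4  -4  -4  -4
  Δ^3: 0  0  0
  Δ^4: 0  0
  Δ^5: 0
The second differences are constant (-4) and nonzero, while all higher differences vanish, so the minimal degree is 2.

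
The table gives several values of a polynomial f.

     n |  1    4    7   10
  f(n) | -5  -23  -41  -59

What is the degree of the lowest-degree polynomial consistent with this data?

1

Forward differences of the values at n = 1, 4, 7, 10:
  f  : -5  -23  -41  -59
  Δ  : -18  -18  -18
  Δ^2: 0  0
  Δ^3: 0
The first differences are constant (-18) and nonzero, while all higher differences vanish, so the minimal degree is 1.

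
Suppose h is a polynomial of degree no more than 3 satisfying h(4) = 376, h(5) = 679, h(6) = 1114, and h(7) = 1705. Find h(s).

h(s) = 4s^3 + 6s^2 + 5s + 4

Write h(s) = as^3 + bs^2 + cs + d. Substituting each data point gives a linear system:
  64a + 16b + 4c + d = 376
  125a + 25b + 5c + d = 679
  216a + 36b + 6c + d = 1114
  343a + 49b + 7c + d = 1705
Solving the system yields a = 4, b = 6, c = 5, d = 4.
So h(s) = 4s^3 + 6s^2 + 5s + 4.
Check: h(7) = 1705. ✓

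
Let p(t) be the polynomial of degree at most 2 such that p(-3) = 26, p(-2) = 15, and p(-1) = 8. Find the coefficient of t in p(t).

Write p(t) = at^2 + bt + c. Substituting each data point gives a linear system:
  9a - 3b + c = 26
  4a - 2b + c = 15
  a - b + c = 8
Solving the system yields a = 2, b = -1, c = 5.
So p(t) = 2t^2 - t + 5.
The coefficient of t is -1.

-1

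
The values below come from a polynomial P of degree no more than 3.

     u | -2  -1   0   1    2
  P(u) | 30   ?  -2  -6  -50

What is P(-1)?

The 4 known points determine the degree-3 polynomial uniquely.
Write P(u) = au^3 + bu^2 + cu + d. Substituting each data point gives a linear system:
  -8a + 4b - 2c + d = 30
  d = -2
  a + b + c + d = -6
  8a + 4b + 2c + d = -50
Solving the system yields a = -6, b = -2, c = 4, d = -2.
So P(u) = -6u^3 - 2u^2 + 4u - 2.
Then P(-1) = -2.

-2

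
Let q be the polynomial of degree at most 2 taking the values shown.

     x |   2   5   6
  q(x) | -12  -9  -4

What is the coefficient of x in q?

-6

Write q(x) = ax^2 + bx + c. Substituting each data point gives a linear system:
  4a + 2b + c = -12
  25a + 5b + c = -9
  36a + 6b + c = -4
Solving the system yields a = 1, b = -6, c = -4.
So q(x) = x^2 - 6x - 4.
The coefficient of x is -6.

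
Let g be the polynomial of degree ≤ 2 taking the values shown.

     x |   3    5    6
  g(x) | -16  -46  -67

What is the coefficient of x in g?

1

Write g(x) = ax^2 + bx + c. Substituting each data point gives a linear system:
  9a + 3b + c = -16
  25a + 5b + c = -46
  36a + 6b + c = -67
Solving the system yields a = -2, b = 1, c = -1.
So g(x) = -2x² + x - 1.
The coefficient of x is 1.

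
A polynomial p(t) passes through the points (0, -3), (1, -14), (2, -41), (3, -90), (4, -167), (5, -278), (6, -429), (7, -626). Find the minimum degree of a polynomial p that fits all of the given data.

Forward differences of the values at t = 0, 1, 2, 3, 4, 5, 6, 7:
  p  : -3  -14  -41  -90  -167  -278  -429  -626
  Δ  : -11  -27  -49  -77  -111  -151  -197
  Δ^2: -16  -22  -28  -34  -40  -46
  Δ^3: -6  -6  -6  -6  -6
  Δ^4: 0  0  0  0
  Δ^5: 0  0  0
  Δ^6: 0  0
  Δ^7: 0
The third differences are constant (-6) and nonzero, while all higher differences vanish, so the minimal degree is 3.

3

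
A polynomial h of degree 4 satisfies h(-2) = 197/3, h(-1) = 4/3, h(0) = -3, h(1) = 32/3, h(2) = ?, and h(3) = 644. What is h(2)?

433/3

On equispaced nodes a degree-4 polynomial has vanishing fifth forward difference, so
  - h(-2) + 5·h(-1) - 10·h(0) + 10·h(1) - 5·h(2) + h(3) = 0.
Substituting the known values and solving for h(2):
  -5·h(2) = -2165/3
  h(2) = 433/3.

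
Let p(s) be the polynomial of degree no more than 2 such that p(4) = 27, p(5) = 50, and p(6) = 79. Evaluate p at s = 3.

Write p(s) = as^2 + bs + c. Substituting each data point gives a linear system:
  16a + 4b + c = 27
  25a + 5b + c = 50
  36a + 6b + c = 79
Solving the system yields a = 3, b = -4, c = -5.
So p(s) = 3s^2 - 4s - 5.
Then p(3) = 10.

10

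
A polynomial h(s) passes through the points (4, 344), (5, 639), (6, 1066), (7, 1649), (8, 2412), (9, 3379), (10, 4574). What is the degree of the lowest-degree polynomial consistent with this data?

Forward differences of the values at s = 4, 5, 6, 7, 8, 9, 10:
  h  : 344  639  1066  1649  2412  3379  4574
  Δ  : 295  427  583  763  967  1195
  Δ^2: 132  156  180  204  228
  Δ^3: 24  24  24  24
  Δ^4: 0  0  0
  Δ^5: 0  0
  Δ^6: 0
The third differences are constant (24) and nonzero, while all higher differences vanish, so the minimal degree is 3.

3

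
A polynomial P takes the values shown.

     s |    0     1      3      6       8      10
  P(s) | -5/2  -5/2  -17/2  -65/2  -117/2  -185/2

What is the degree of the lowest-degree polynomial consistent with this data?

Divided differences on the nodes 0, 1, 3, 6, 8, 10:
  order 0: -5/2  -5/2  -17/2  -65/2  -117/2  -185/2
  order 1: 0  -3  -8  -13  -17
  order 2: -1  -1  -1  -1
  order 3: 0  0  0
  order 4: 0  0
  order 5: 0
The order-2 divided differences are all -1 (nonzero) and every higher order vanishes, so the data lies on a polynomial of degree exactly 2.

2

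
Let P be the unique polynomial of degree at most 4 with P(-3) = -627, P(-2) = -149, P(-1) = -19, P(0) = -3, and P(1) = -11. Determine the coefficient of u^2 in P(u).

-6

Write P(u) = au^4 + bu^3 + cu^2 + du + e. Substituting each data point gives a linear system:
  81a - 27b + 9c - 3d + e = -627
  16a - 8b + 4c - 2d + e = -149
  a - b + c - d + e = -19
  e = -3
  a + b + c + d + e = -11
Solving the system yields a = -6, b = 3, c = -6, d = 1, e = -3.
So P(u) = -6u^4 + 3u^3 - 6u^2 + u - 3.
The coefficient of u^2 is -6.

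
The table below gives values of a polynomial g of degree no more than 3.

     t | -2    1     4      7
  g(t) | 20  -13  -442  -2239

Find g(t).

Using the Lagrange interpolation formula with nodes -2, 1, 4, 7:
  L_0(t) = (t - 1)(t - 4)(t - 7) / -162
  L_1(t) = (t + 2)(t - 4)(t - 7) / 54
  L_2(t) = (t + 2)(t - 1)(t - 7) / -54
  L_3(t) = (t + 2)(t - 1)(t - 4) / 162
Then g(t) = 20·L_0(t) - 13·L_1(t) - 442·L_2(t) - 2239·L_3(t).
Expanding and collecting terms gives g(t) = -6t^3 - 4t^2 + 3t - 6.
Check: g(4) = -442. ✓

g(t) = -6t^3 - 4t^2 + 3t - 6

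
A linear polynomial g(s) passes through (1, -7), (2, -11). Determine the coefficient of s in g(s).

-4

Write g(s) = as + b. Substituting each data point gives a linear system:
  a + b = -7
  2a + b = -11
Solving the system yields a = -4, b = -3.
So g(s) = -4s - 3.
The leading coefficient is -4.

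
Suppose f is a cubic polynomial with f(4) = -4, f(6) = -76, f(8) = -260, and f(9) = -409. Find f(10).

-604

Write f(n) = an^3 + bn^2 + cn + d. Substituting each data point gives a linear system:
  64a + 16b + 4c + d = -4
  216a + 36b + 6c + d = -76
  512a + 64b + 8c + d = -260
  729a + 81b + 9c + d = -409
Solving the system yields a = -1, b = 4, c = 0, d = -4.
So f(n) = -n^3 + 4n^2 - 4.
Then f(10) = -604.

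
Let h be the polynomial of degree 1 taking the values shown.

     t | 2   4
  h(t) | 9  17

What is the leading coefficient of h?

4

Write h(t) = at + b. Substituting each data point gives a linear system:
  2a + b = 9
  4a + b = 17
Solving the system yields a = 4, b = 1.
So h(t) = 4t + 1.
The leading coefficient is 4.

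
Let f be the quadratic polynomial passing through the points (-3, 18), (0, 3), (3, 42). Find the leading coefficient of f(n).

3

Write f(n) = an^2 + bn + c. Substituting each data point gives a linear system:
  9a - 3b + c = 18
  c = 3
  9a + 3b + c = 42
Solving the system yields a = 3, b = 4, c = 3.
So f(n) = 3n^2 + 4n + 3.
The leading coefficient is 3.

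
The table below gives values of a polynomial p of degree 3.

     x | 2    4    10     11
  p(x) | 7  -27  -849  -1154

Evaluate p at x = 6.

Using the Lagrange interpolation formula with nodes 2, 4, 10, 11:
  L_0(x) = (x - 4)(x - 10)(x - 11) / -144
  L_1(x) = (x - 2)(x - 10)(x - 11) / 84
  L_2(x) = (x - 2)(x - 4)(x - 11) / -48
  L_3(x) = (x - 2)(x - 4)(x - 10) / 63
Then p(x) = 7·L_0(x) - 27·L_1(x) - 849·L_2(x) - 1154·L_3(x).
Expanding and collecting terms gives p(x) = -x^3 + x^2 + 5x + 1.
Evaluating at x = 6: p(6) = -149.

-149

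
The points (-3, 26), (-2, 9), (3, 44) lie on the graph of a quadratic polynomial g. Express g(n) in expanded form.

Using the Lagrange interpolation formula with nodes -3, -2, 3:
  L_0(n) = (n + 2)(n - 3) / 6
  L_1(n) = (n + 3)(n - 3) / -5
  L_2(n) = (n + 3)(n + 2) / 30
Then g(n) = 26·L_0(n) + 9·L_1(n) + 44·L_2(n).
Expanding and collecting terms gives g(n) = 4n^2 + 3n - 1.
Check: g(-2) = 9. ✓

g(n) = 4n^2 + 3n - 1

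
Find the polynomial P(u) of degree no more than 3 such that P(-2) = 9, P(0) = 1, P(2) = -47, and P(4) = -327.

P(u) = -4u^3 - 5u^2 + 2u + 1

Using the Lagrange interpolation formula with nodes -2, 0, 2, 4:
  L_0(u) = u(u - 2)(u - 4) / -48
  L_1(u) = (u + 2)(u - 2)(u - 4) / 16
  L_2(u) = (u + 2)u(u - 4) / -16
  L_3(u) = (u + 2)u(u - 2) / 48
Then P(u) = 9·L_0(u) + 1·L_1(u) - 47·L_2(u) - 327·L_3(u).
Expanding and collecting terms gives P(u) = -4u³ - 5u² + 2u + 1.
Check: P(-2) = 9. ✓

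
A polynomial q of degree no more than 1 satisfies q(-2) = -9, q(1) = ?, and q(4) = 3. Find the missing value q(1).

-3

On equispaced nodes a degree-1 polynomial has vanishing second forward difference, so
  q(-2) - 2·q(1) + q(4) = 0.
Substituting the known values and solving for q(1):
  -2·q(1) = 6
  q(1) = -3.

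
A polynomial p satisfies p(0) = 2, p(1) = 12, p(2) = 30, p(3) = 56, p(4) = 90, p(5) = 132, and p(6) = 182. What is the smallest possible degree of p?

2

Forward differences of the values at n = 0, 1, 2, 3, 4, 5, 6:
  p  : 2  12  30  56  90  132  182
  Δ  : 10  18  26  34  42  50
  Δ^2: 8  8  8  8  8
  Δ^3: 0  0  0  0
  Δ^4: 0  0  0
  Δ^5: 0  0
  Δ^6: 0
The second differences are constant (8) and nonzero, while all higher differences vanish, so the minimal degree is 2.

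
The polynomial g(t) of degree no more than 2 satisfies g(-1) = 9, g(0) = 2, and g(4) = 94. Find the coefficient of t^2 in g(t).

6

Write g(t) = at^2 + bt + c. Substituting each data point gives a linear system:
  a - b + c = 9
  c = 2
  16a + 4b + c = 94
Solving the system yields a = 6, b = -1, c = 2.
So g(t) = 6t² - t + 2.
The leading coefficient is 6.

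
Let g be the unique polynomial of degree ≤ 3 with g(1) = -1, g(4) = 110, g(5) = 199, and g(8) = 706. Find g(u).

g(u) = u^3 + 3u^2 + u - 6

Using the Lagrange interpolation formula with nodes 1, 4, 5, 8:
  L_0(u) = (u - 4)(u - 5)(u - 8) / -84
  L_1(u) = (u - 1)(u - 5)(u - 8) / 12
  L_2(u) = (u - 1)(u - 4)(u - 8) / -12
  L_3(u) = (u - 1)(u - 4)(u - 5) / 84
Then g(u) = -1·L_0(u) + 110·L_1(u) + 199·L_2(u) + 706·L_3(u).
Expanding and collecting terms gives g(u) = u^3 + 3u^2 + u - 6.
Check: g(1) = -1. ✓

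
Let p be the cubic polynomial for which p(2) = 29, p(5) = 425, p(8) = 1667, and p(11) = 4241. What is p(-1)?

-7

Forward differences of the values at t = 2, 5, 8, 11:
  p  : 29  425  1667  4241
  Δ  : 396  1242  2574
  Δ^2: 846  1332
  Δ^3: 486
The third differences are constant, confirming degree 3.
Interpolating (Newton forward form) and evaluating at t = -1 gives p(-1) = -7.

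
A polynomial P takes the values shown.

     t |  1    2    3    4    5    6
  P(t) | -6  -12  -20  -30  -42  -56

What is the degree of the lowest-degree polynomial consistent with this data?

Forward differences of the values at t = 1, 2, 3, 4, 5, 6:
  P  : -6  -12  -20  -30  -42  -56
  Δ  : -6  -8  -10  -12  -14
  Δ^2: -2  -2  -2  -2
  Δ^3: 0  0  0
  Δ^4: 0  0
  Δ^5: 0
The second differences are constant (-2) and nonzero, while all higher differences vanish, so the minimal degree is 2.

2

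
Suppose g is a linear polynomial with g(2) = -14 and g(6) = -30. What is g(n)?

Write g(n) = an + b. Substituting each data point gives a linear system:
  2a + b = -14
  6a + b = -30
Solving the system yields a = -4, b = -6.
So g(n) = -4n - 6.
Check: g(6) = -30. ✓

g(n) = -4n - 6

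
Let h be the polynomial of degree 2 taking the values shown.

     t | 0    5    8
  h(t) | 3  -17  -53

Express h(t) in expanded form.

h(t) = -t^2 + t + 3

Write h(t) = at^2 + bt + c. Substituting each data point gives a linear system:
  c = 3
  25a + 5b + c = -17
  64a + 8b + c = -53
Solving the system yields a = -1, b = 1, c = 3.
So h(t) = -t² + t + 3.
Check: h(5) = -17. ✓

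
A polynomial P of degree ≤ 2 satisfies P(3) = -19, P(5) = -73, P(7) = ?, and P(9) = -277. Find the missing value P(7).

-159

The 3 known points determine the degree-2 polynomial uniquely.
Write P(u) = au^2 + bu + c. Substituting each data point gives a linear system:
  9a + 3b + c = -19
  25a + 5b + c = -73
  81a + 9b + c = -277
Solving the system yields a = -4, b = 5, c = 2.
So P(u) = -4u² + 5u + 2.
Then P(7) = -159.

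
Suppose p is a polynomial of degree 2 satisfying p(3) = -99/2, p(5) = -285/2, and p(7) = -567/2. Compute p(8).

-372

Write p(s) = as^2 + bs + c. Substituting each data point gives a linear system:
  9a + 3b + c = -99/2
  25a + 5b + c = -285/2
  49a + 7b + c = -567/2
Solving the system yields a = -6, b = 3/2, c = 0.
So p(s) = -6s^2 + (3/2)s.
Then p(8) = -372.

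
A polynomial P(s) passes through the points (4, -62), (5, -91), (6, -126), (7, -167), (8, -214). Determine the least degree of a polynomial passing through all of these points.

Forward differences of the values at s = 4, 5, 6, 7, 8:
  P  : -62  -91  -126  -167  -214
  Δ  : -29  -35  -41  -47
  Δ^2: -6  -6  -6
  Δ^3: 0  0
  Δ^4: 0
The second differences are constant (-6) and nonzero, while all higher differences vanish, so the minimal degree is 2.

2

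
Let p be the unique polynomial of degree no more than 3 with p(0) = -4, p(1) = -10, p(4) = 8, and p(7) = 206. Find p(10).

746

Using the Lagrange interpolation formula with nodes 0, 1, 4, 7:
  L_0(x) = (x - 1)(x - 4)(x - 7) / -28
  L_1(x) = x(x - 4)(x - 7) / 18
  L_2(x) = x(x - 1)(x - 7) / -36
  L_3(x) = x(x - 1)(x - 4) / 126
Then p(x) = -4·L_0(x) - 10·L_1(x) + 8·L_2(x) + 206·L_3(x).
Expanding and collecting terms gives p(x) = x^3 - 2x^2 - 5x - 4.
Evaluating at x = 10: p(10) = 746.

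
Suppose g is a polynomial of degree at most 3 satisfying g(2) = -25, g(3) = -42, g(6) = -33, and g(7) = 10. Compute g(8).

83

Using the Lagrange interpolation formula with nodes 2, 3, 6, 7:
  L_0(n) = (n - 3)(n - 6)(n - 7) / -20
  L_1(n) = (n - 2)(n - 6)(n - 7) / 12
  L_2(n) = (n - 2)(n - 3)(n - 7) / -12
  L_3(n) = (n - 2)(n - 3)(n - 6) / 20
Then g(n) = -25·L_0(n) - 42·L_1(n) - 33·L_2(n) + 10·L_3(n).
Expanding and collecting terms gives g(n) = n^3 - 6n^2 - 6n + 3.
Evaluating at n = 8: g(8) = 83.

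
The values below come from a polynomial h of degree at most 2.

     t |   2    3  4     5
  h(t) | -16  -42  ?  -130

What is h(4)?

-80

The 3 known points determine the degree-2 polynomial uniquely.
Write h(t) = at^2 + bt + c. Substituting each data point gives a linear system:
  4a + 2b + c = -16
  9a + 3b + c = -42
  25a + 5b + c = -130
Solving the system yields a = -6, b = 4, c = 0.
So h(t) = -6t² + 4t.
Then h(4) = -80.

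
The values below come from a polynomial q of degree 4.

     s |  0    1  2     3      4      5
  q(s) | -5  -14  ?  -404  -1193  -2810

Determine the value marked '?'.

-95

The 5 known points determine the degree-4 polynomial uniquely.
Write q(s) = as^4 + bs^3 + cs^2 + ds + e. Substituting each data point gives a linear system:
  e = -5
  a + b + c + d + e = -14
  81a + 27b + 9c + 3d + e = -404
  256a + 64b + 16c + 4d + e = -1193
  625a + 125b + 25c + 5d + e = -2810
Solving the system yields a = -4, b = -2, c = -2, d = -1, e = -5.
So q(s) = -4s⁴ - 2s³ - 2s² - s - 5.
Then q(2) = -95.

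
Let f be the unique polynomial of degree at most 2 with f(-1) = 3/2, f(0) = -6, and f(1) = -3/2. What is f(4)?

84

Forward differences of the values at n = -1, 0, 1:
  f  : 3/2  -6  -3/2
  Δ  : -15/2  9/2
  Δ^2: 12
The second differences are constant, confirming degree 2.
Interpolating (Newton forward form) and evaluating at n = 4 gives f(4) = 84.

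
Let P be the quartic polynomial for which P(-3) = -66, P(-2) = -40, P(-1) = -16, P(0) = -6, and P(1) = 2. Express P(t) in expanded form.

Write P(t) = at^4 + bt^3 + ct^2 + dt + e. Substituting each data point gives a linear system:
  81a - 27b + 9c - 3d + e = -66
  16a - 8b + 4c - 2d + e = -40
  a - b + c - d + e = -16
  e = -6
  a + b + c + d + e = 2
Solving the system yields a = 1, b = 4, c = -2, d = 5, e = -6.
So P(t) = t^4 + 4t^3 - 2t^2 + 5t - 6.
Check: P(-3) = -66. ✓

P(t) = t^4 + 4t^3 - 2t^2 + 5t - 6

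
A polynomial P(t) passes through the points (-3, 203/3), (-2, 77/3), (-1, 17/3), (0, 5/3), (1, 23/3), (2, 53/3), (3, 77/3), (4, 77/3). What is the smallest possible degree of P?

3

Forward differences of the values at t = -3, -2, -1, 0, 1, 2, 3, 4:
  P  : 203/3  77/3  17/3  5/3  23/3  53/3  77/3  77/3
  Δ  : -42  -20  -4  6  10  8  0
  Δ^2: 22  16  10  4  -2  -8
  Δ^3: -6  -6  -6  -6  -6
  Δ^4: 0  0  0  0
  Δ^5: 0  0  0
  Δ^6: 0  0
  Δ^7: 0
The third differences are constant (-6) and nonzero, while all higher differences vanish, so the minimal degree is 3.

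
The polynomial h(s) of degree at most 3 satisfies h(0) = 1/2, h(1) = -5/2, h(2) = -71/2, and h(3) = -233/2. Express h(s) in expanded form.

Write h(s) = as^3 + bs^2 + cs + d. Substituting each data point gives a linear system:
  d = 1/2
  a + b + c + d = -5/2
  8a + 4b + 2c + d = -71/2
  27a + 9b + 3c + d = -233/2
Solving the system yields a = -3, b = -6, c = 6, d = 1/2.
So h(s) = -3s^3 - 6s^2 + 6s + 1/2.
Check: h(0) = 1/2. ✓

h(s) = -3s^3 - 6s^2 + 6s + 1/2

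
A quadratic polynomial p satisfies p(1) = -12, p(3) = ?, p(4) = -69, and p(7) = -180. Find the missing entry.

The 3 known points determine the degree-2 polynomial uniquely.
Write p(x) = ax^2 + bx + c. Substituting each data point gives a linear system:
  a + b + c = -12
  16a + 4b + c = -69
  49a + 7b + c = -180
Solving the system yields a = -3, b = -4, c = -5.
So p(x) = -3x² - 4x - 5.
Then p(3) = -44.

-44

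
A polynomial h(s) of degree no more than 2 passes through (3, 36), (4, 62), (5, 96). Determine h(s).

Write h(s) = as^2 + bs + c. Substituting each data point gives a linear system:
  9a + 3b + c = 36
  16a + 4b + c = 62
  25a + 5b + c = 96
Solving the system yields a = 4, b = -2, c = 6.
So h(s) = 4s^2 - 2s + 6.
Check: h(4) = 62. ✓

h(s) = 4s^2 - 2s + 6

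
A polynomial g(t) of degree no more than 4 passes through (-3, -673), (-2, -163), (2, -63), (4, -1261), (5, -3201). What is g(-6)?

-9031

Write g(t) = at^4 + bt^3 + ct^2 + dt + e. Substituting each data point gives a linear system:
  81a - 27b + 9c - 3d + e = -673
  16a - 8b + 4c - 2d + e = -163
  16a + 8b + 4c + 2d + e = -63
  256a + 64b + 16c + 4d + e = -1261
  625a + 125b + 25c + 5d + e = -3201
Solving the system yields a = -6, b = 5, c = -4, d = 5, e = -1.
So g(t) = -6t⁴ + 5t³ - 4t² + 5t - 1.
Then g(-6) = -9031.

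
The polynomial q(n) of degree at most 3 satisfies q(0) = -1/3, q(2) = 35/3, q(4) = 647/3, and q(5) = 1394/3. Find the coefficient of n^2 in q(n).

-6

Write q(n) = an^3 + bn^2 + cn + d. Substituting each data point gives a linear system:
  d = -1/3
  8a + 4b + 2c + d = 35/3
  64a + 16b + 4c + d = 647/3
  125a + 25b + 5c + d = 1394/3
Solving the system yields a = 5, b = -6, c = -2, d = -1/3.
So q(n) = 5n³ - 6n² - 2n - 1/3.
The coefficient of n^2 is -6.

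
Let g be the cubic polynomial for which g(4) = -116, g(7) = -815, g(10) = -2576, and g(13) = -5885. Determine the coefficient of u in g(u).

2

Write g(u) = au^3 + bu^2 + cu + d. Substituting each data point gives a linear system:
  64a + 16b + 4c + d = -116
  343a + 49b + 7c + d = -815
  1000a + 100b + 10c + d = -2576
  2197a + 169b + 13c + d = -5885
Solving the system yields a = -3, b = 4, c = 2, d = 4.
So g(u) = -3u^3 + 4u^2 + 2u + 4.
The coefficient of u is 2.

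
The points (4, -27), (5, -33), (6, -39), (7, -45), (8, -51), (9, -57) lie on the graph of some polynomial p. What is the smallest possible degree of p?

Forward differences of the values at n = 4, 5, 6, 7, 8, 9:
  p  : -27  -33  -39  -45  -51  -57
  Δ  : -6  -6  -6  -6  -6
  Δ^2: 0  0  0  0
  Δ^3: 0  0  0
  Δ^4: 0  0
  Δ^5: 0
The first differences are constant (-6) and nonzero, while all higher differences vanish, so the minimal degree is 1.

1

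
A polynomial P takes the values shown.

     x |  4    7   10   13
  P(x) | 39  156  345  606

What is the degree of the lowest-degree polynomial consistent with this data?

Forward differences of the values at x = 4, 7, 10, 13:
  P  : 39  156  345  606
  Δ  : 117  189  261
  Δ^2: 72  72
  Δ^3: 0
The second differences are constant (72) and nonzero, while all higher differences vanish, so the minimal degree is 2.

2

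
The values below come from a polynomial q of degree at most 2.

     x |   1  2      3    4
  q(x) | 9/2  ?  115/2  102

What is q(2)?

The 3 known points determine the degree-2 polynomial uniquely.
Write q(x) = ax^2 + bx + c. Substituting each data point gives a linear system:
  a + b + c = 9/2
  9a + 3b + c = 115/2
  16a + 4b + c = 102
Solving the system yields a = 6, b = 5/2, c = -4.
So q(x) = 6x^2 + (5/2)x - 4.
Then q(2) = 25.

25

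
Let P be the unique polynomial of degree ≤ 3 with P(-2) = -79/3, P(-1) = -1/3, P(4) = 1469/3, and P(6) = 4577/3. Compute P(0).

5/3

Using the Lagrange interpolation formula with nodes -2, -1, 4, 6:
  L_0(t) = (t + 1)(t - 4)(t - 6) / -48
  L_1(t) = (t + 2)(t - 4)(t - 6) / 35
  L_2(t) = (t + 2)(t + 1)(t - 6) / -60
  L_3(t) = (t + 2)(t + 1)(t - 4) / 112
Then P(t) = -79/3·L_0(t) - 1/3·L_1(t) + 1469/3·L_2(t) + 4577/3·L_3(t).
Expanding and collecting terms gives P(t) = 6t³ + 6t² + 2t + 5/3.
Evaluating at t = 0: P(0) = 5/3.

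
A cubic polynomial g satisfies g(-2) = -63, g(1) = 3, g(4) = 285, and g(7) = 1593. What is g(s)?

g(s) = 5s^3 - 3s^2 + 4s - 3

Using the Lagrange interpolation formula with nodes -2, 1, 4, 7:
  L_0(s) = (s - 1)(s - 4)(s - 7) / -162
  L_1(s) = (s + 2)(s - 4)(s - 7) / 54
  L_2(s) = (s + 2)(s - 1)(s - 7) / -54
  L_3(s) = (s + 2)(s - 1)(s - 4) / 162
Then g(s) = -63·L_0(s) + 3·L_1(s) + 285·L_2(s) + 1593·L_3(s).
Expanding and collecting terms gives g(s) = 5s^3 - 3s^2 + 4s - 3.
Check: g(4) = 285. ✓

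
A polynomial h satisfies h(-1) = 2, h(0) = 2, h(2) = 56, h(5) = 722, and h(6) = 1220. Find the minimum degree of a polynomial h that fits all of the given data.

3

Divided differences on the nodes -1, 0, 2, 5, 6:
  order 0: 2  2  56  722  1220
  order 1: 0  27  222  498
  order 2: 9  39  69
  order 3: 5  5
  order 4: 0
The order-3 divided differences are all 5 (nonzero) and every higher order vanishes, so the data lies on a polynomial of degree exactly 3.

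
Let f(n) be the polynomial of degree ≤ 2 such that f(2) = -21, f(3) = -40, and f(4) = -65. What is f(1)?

Forward differences of the values at n = 2, 3, 4:
  f  : -21  -40  -65
  Δ  : -19  -25
  Δ^2: -6
The second differences are constant, confirming degree 2.
Interpolating (Newton forward form) and evaluating at n = 1 gives f(1) = -8.

-8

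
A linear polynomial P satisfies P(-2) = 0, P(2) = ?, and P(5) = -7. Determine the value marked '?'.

The 2 known points determine the degree-1 polynomial uniquely.
Write P(t) = at + b. Substituting each data point gives a linear system:
  -2a + b = 0
  5a + b = -7
Solving the system yields a = -1, b = -2.
So P(t) = -t - 2.
Then P(2) = -4.

-4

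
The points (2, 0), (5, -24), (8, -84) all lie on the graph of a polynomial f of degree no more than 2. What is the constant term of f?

-4

Write f(u) = au^2 + bu + c. Substituting each data point gives a linear system:
  4a + 2b + c = 0
  25a + 5b + c = -24
  64a + 8b + c = -84
Solving the system yields a = -2, b = 6, c = -4.
So f(u) = -2u^2 + 6u - 4.
The constant term is -4.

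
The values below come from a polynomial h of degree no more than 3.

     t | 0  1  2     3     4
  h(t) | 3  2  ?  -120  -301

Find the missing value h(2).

The 4 known points determine the degree-3 polynomial uniquely.
Write h(t) = at^3 + bt^2 + ct + d. Substituting each data point gives a linear system:
  d = 3
  a + b + c + d = 2
  27a + 9b + 3c + d = -120
  64a + 16b + 4c + d = -301
Solving the system yields a = -5, b = 0, c = 4, d = 3.
So h(t) = -5t^3 + 4t + 3.
Then h(2) = -29.

-29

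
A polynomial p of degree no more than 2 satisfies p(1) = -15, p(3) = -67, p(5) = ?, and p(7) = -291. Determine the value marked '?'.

The 3 known points determine the degree-2 polynomial uniquely.
Write p(s) = as^2 + bs + c. Substituting each data point gives a linear system:
  a + b + c = -15
  9a + 3b + c = -67
  49a + 7b + c = -291
Solving the system yields a = -5, b = -6, c = -4.
So p(s) = -5s² - 6s - 4.
Then p(5) = -159.

-159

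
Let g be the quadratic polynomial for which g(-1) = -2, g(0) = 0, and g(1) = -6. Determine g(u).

Write g(u) = au^2 + bu + c. Substituting each data point gives a linear system:
  a - b + c = -2
  c = 0
  a + b + c = -6
Solving the system yields a = -4, b = -2, c = 0.
So g(u) = -4u² - 2u.
Check: g(1) = -6. ✓

g(u) = -4u^2 - 2u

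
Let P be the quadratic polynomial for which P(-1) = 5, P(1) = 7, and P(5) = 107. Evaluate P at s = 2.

20

Write P(s) = as^2 + bs + c. Substituting each data point gives a linear system:
  a - b + c = 5
  a + b + c = 7
  25a + 5b + c = 107
Solving the system yields a = 4, b = 1, c = 2.
So P(s) = 4s² + s + 2.
Then P(2) = 20.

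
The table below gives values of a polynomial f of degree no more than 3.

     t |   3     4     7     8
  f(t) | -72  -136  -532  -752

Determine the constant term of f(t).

0

Write f(t) = at^3 + bt^2 + ct + d. Substituting each data point gives a linear system:
  27a + 9b + 3c + d = -72
  64a + 16b + 4c + d = -136
  343a + 49b + 7c + d = -532
  512a + 64b + 8c + d = -752
Solving the system yields a = -1, b = -3, c = -6, d = 0.
So f(t) = -t^3 - 3t^2 - 6t.
The constant term is 0.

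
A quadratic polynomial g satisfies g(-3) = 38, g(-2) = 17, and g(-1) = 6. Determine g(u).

Using the Lagrange interpolation formula with nodes -3, -2, -1:
  L_0(u) = (u + 2)(u + 1) / 2
  L_1(u) = (u + 3)(u + 1) / -1
  L_2(u) = (u + 3)(u + 2) / 2
Then g(u) = 38·L_0(u) + 17·L_1(u) + 6·L_2(u).
Expanding and collecting terms gives g(u) = 5u^2 + 4u + 5.
Check: g(-3) = 38. ✓

g(u) = 5u^2 + 4u + 5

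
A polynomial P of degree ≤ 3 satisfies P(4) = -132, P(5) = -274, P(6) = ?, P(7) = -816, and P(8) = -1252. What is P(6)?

-496

On equispaced nodes a degree-3 polynomial has vanishing fourth forward difference, so
  P(4) - 4·P(5) + 6·P(6) - 4·P(7) + P(8) = 0.
Substituting the known values and solving for P(6):
  6·P(6) = -2976
  P(6) = -496.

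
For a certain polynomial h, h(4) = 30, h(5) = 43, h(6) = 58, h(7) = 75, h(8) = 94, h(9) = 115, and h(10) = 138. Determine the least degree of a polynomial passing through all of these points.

Forward differences of the values at t = 4, 5, 6, 7, 8, 9, 10:
  h  : 30  43  58  75  94  115  138
  Δ  : 13  15  17  19  21  23
  Δ^2: 2  2  2  2  2
  Δ^3: 0  0  0  0
  Δ^4: 0  0  0
  Δ^5: 0  0
  Δ^6: 0
The second differences are constant (2) and nonzero, while all higher differences vanish, so the minimal degree is 2.

2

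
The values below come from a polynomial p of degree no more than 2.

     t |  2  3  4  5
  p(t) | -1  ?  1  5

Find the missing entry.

The 3 known points determine the degree-2 polynomial uniquely.
Write p(t) = at^2 + bt + c. Substituting each data point gives a linear system:
  4a + 2b + c = -1
  16a + 4b + c = 1
  25a + 5b + c = 5
Solving the system yields a = 1, b = -5, c = 5.
So p(t) = t^2 - 5t + 5.
Then p(3) = -1.

-1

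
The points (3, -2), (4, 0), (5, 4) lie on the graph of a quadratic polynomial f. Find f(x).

f(x) = x^2 - 5x + 4

Write f(x) = ax^2 + bx + c. Substituting each data point gives a linear system:
  9a + 3b + c = -2
  16a + 4b + c = 0
  25a + 5b + c = 4
Solving the system yields a = 1, b = -5, c = 4.
So f(x) = x^2 - 5x + 4.
Check: f(4) = 0. ✓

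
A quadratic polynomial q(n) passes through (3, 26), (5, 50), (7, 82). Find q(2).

Forward differences of the values at n = 3, 5, 7:
  q  : 26  50  82
  Δ  : 24  32
  Δ^2: 8
The second differences are constant, confirming degree 2.
Interpolating (Newton forward form) and evaluating at n = 2 gives q(2) = 17.

17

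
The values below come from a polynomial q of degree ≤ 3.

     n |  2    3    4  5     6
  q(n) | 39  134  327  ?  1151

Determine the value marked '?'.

654

The 4 known points determine the degree-3 polynomial uniquely.
Write q(n) = an^3 + bn^2 + cn + d. Substituting each data point gives a linear system:
  8a + 4b + 2c + d = 39
  27a + 9b + 3c + d = 134
  64a + 16b + 4c + d = 327
  216a + 36b + 6c + d = 1151
Solving the system yields a = 6, b = -5, c = 6, d = -1.
So q(n) = 6n^3 - 5n^2 + 6n - 1.
Then q(5) = 654.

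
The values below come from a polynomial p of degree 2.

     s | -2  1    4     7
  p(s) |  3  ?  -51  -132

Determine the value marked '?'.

-6

On equispaced nodes a degree-2 polynomial has vanishing third forward difference, so
  - p(-2) + 3·p(1) - 3·p(4) + p(7) = 0.
Substituting the known values and solving for p(1):
  3·p(1) = -18
  p(1) = -6.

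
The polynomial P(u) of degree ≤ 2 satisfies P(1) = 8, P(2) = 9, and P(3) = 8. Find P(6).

Write P(u) = au^2 + bu + c. Substituting each data point gives a linear system:
  a + b + c = 8
  4a + 2b + c = 9
  9a + 3b + c = 8
Solving the system yields a = -1, b = 4, c = 5.
So P(u) = -u^2 + 4u + 5.
Then P(6) = -7.

-7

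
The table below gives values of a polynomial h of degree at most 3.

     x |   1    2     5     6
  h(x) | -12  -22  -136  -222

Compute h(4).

Using the Lagrange interpolation formula with nodes 1, 2, 5, 6:
  L_0(x) = (x - 2)(x - 5)(x - 6) / -20
  L_1(x) = (x - 1)(x - 5)(x - 6) / 12
  L_2(x) = (x - 1)(x - 2)(x - 6) / -12
  L_3(x) = (x - 1)(x - 2)(x - 5) / 20
Then h(x) = -12·L_0(x) - 22·L_1(x) - 136·L_2(x) - 222·L_3(x).
Expanding and collecting terms gives h(x) = -x^3 + x^2 - 6x - 6.
Evaluating at x = 4: h(4) = -78.

-78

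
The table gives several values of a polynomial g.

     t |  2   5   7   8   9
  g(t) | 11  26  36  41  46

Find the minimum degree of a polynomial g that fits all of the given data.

Divided differences on the nodes 2, 5, 7, 8, 9:
  order 0: 11  26  36  41  46
  order 1: 5  5  5  5
  order 2: 0  0  0
  order 3: 0  0
  order 4: 0
The order-1 divided differences are all 5 (nonzero) and every higher order vanishes, so the data lies on a polynomial of degree exactly 1.

1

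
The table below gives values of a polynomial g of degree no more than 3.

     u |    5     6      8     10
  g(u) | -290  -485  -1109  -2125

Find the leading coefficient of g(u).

Write g(u) = au^3 + bu^2 + cu + d. Substituting each data point gives a linear system:
  125a + 25b + 5c + d = -290
  216a + 36b + 6c + d = -485
  512a + 64b + 8c + d = -1109
  1000a + 100b + 10c + d = -2125
Solving the system yields a = -2, b = -1, c = -2, d = -5.
So g(u) = -2u^3 - u^2 - 2u - 5.
The leading coefficient is -2.

-2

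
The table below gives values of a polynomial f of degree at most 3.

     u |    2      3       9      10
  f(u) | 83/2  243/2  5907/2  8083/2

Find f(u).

Using the Lagrange interpolation formula with nodes 2, 3, 9, 10:
  L_0(u) = (u - 3)(u - 9)(u - 10) / -56
  L_1(u) = (u - 2)(u - 9)(u - 10) / 42
  L_2(u) = (u - 2)(u - 3)(u - 10) / -42
  L_3(u) = (u - 2)(u - 3)(u - 9) / 56
Then f(u) = 83/2·L_0(u) + 243/2·L_1(u) + 5907/2·L_2(u) + 8083/2·L_3(u).
Expanding and collecting terms gives f(u) = 4u³ + 4u + 3/2.
Check: f(10) = 8083/2. ✓

f(u) = 4u^3 + 4u + 3/2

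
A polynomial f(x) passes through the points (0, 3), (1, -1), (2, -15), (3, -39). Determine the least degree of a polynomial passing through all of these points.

2

Forward differences of the values at x = 0, 1, 2, 3:
  f  : 3  -1  -15  -39
  Δ  : -4  -14  -24
  Δ^2: -10  -10
  Δ^3: 0
The second differences are constant (-10) and nonzero, while all higher differences vanish, so the minimal degree is 2.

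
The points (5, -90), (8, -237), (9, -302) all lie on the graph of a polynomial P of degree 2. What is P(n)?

P(n) = -4n^2 + 3n - 5

Write P(n) = an^2 + bn + c. Substituting each data point gives a linear system:
  25a + 5b + c = -90
  64a + 8b + c = -237
  81a + 9b + c = -302
Solving the system yields a = -4, b = 3, c = -5.
So P(n) = -4n^2 + 3n - 5.
Check: P(9) = -302. ✓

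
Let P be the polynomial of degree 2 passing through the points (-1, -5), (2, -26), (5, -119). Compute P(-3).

-31

Using the Lagrange interpolation formula with nodes -1, 2, 5:
  L_0(u) = (u - 2)(u - 5) / 18
  L_1(u) = (u + 1)(u - 5) / -9
  L_2(u) = (u + 1)(u - 2) / 18
Then P(u) = -5·L_0(u) - 26·L_1(u) - 119·L_2(u).
Expanding and collecting terms gives P(u) = -4u^2 - 3u - 4.
Evaluating at u = -3: P(-3) = -31.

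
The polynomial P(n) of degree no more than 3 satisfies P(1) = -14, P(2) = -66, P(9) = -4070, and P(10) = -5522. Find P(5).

-762

Write P(n) = an^3 + bn^2 + cn + d. Substituting each data point gives a linear system:
  a + b + c + d = -14
  8a + 4b + 2c + d = -66
  729a + 81b + 9c + d = -4070
  1000a + 100b + 10c + d = -5522
Solving the system yields a = -5, b = -5, c = -2, d = -2.
So P(n) = -5n^3 - 5n^2 - 2n - 2.
Then P(5) = -762.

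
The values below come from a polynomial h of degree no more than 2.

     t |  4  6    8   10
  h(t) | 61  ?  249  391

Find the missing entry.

139

The 3 known points determine the degree-2 polynomial uniquely.
Write h(t) = at^2 + bt + c. Substituting each data point gives a linear system:
  16a + 4b + c = 61
  64a + 8b + c = 249
  100a + 10b + c = 391
Solving the system yields a = 4, b = -1, c = 1.
So h(t) = 4t^2 - t + 1.
Then h(6) = 139.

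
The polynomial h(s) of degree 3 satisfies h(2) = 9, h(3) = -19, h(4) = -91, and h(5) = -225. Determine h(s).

h(s) = -3s^3 + 5s^2 + 4s + 5

Write h(s) = as^3 + bs^2 + cs + d. Substituting each data point gives a linear system:
  8a + 4b + 2c + d = 9
  27a + 9b + 3c + d = -19
  64a + 16b + 4c + d = -91
  125a + 25b + 5c + d = -225
Solving the system yields a = -3, b = 5, c = 4, d = 5.
So h(s) = -3s³ + 5s² + 4s + 5.
Check: h(3) = -19. ✓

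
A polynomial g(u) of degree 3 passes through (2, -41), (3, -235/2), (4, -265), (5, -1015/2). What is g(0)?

Forward differences of the values at u = 2, 3, 4, 5:
  g  : -41  -235/2  -265  -1015/2
  Δ  : -153/2  -295/2  -485/2
  Δ^2: -71  -95
  Δ^3: -24
The third differences are constant, confirming degree 3.
Interpolating (Newton forward form) and evaluating at u = 0 gives g(0) = -5.

-5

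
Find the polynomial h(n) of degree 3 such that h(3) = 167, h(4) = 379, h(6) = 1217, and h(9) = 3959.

h(n) = 5n^3 + 4n^2 - n - 1

Using the Lagrange interpolation formula with nodes 3, 4, 6, 9:
  L_0(n) = (n - 4)(n - 6)(n - 9) / -18
  L_1(n) = (n - 3)(n - 6)(n - 9) / 10
  L_2(n) = (n - 3)(n - 4)(n - 9) / -18
  L_3(n) = (n - 3)(n - 4)(n - 6) / 90
Then h(n) = 167·L_0(n) + 379·L_1(n) + 1217·L_2(n) + 3959·L_3(n).
Expanding and collecting terms gives h(n) = 5n³ + 4n² - n - 1.
Check: h(6) = 1217. ✓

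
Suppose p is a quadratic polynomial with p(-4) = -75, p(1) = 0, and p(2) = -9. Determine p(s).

p(s) = -4s^2 + 3s + 1

Write p(s) = as^2 + bs + c. Substituting each data point gives a linear system:
  16a - 4b + c = -75
  a + b + c = 0
  4a + 2b + c = -9
Solving the system yields a = -4, b = 3, c = 1.
So p(s) = -4s² + 3s + 1.
Check: p(2) = -9. ✓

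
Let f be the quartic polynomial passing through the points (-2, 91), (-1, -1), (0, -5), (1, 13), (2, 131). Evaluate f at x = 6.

8203

Using the Lagrange interpolation formula with nodes -2, -1, 0, 1, 2:
  L_0(x) = (x + 1)x(x - 1)(x - 2) / 24
  L_1(x) = (x + 2)x(x - 1)(x - 2) / -6
  L_2(x) = (x + 2)(x + 1)(x - 1)(x - 2) / 4
  L_3(x) = (x + 2)(x + 1)x(x - 2) / -6
  L_4(x) = (x + 2)(x + 1)x(x - 1) / 24
Then f(x) = 91·L_0(x) - 1·L_1(x) - 5·L_2(x) + 13·L_3(x) + 131·L_4(x).
Expanding and collecting terms gives f(x) = 6x^4 + x^3 + 5x^2 + 6x - 5.
Evaluating at x = 6: f(6) = 8203.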